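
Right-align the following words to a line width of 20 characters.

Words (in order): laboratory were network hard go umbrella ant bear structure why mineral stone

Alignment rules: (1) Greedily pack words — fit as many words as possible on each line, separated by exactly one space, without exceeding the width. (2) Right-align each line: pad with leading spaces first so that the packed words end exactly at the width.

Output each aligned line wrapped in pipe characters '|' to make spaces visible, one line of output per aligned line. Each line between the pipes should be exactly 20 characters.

Line 1: ['laboratory', 'were'] (min_width=15, slack=5)
Line 2: ['network', 'hard', 'go'] (min_width=15, slack=5)
Line 3: ['umbrella', 'ant', 'bear'] (min_width=17, slack=3)
Line 4: ['structure', 'why'] (min_width=13, slack=7)
Line 5: ['mineral', 'stone'] (min_width=13, slack=7)

Answer: |     laboratory were|
|     network hard go|
|   umbrella ant bear|
|       structure why|
|       mineral stone|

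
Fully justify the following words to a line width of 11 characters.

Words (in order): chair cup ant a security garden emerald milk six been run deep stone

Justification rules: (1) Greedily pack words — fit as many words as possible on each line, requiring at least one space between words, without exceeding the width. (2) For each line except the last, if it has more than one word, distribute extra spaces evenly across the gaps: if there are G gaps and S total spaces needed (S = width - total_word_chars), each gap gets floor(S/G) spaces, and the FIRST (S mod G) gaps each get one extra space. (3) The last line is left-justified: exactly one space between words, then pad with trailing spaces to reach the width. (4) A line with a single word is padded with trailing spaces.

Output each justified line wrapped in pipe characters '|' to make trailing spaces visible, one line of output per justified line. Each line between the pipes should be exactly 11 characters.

Answer: |chair   cup|
|ant       a|
|security   |
|garden     |
|emerald    |
|milk    six|
|been    run|
|deep stone |

Derivation:
Line 1: ['chair', 'cup'] (min_width=9, slack=2)
Line 2: ['ant', 'a'] (min_width=5, slack=6)
Line 3: ['security'] (min_width=8, slack=3)
Line 4: ['garden'] (min_width=6, slack=5)
Line 5: ['emerald'] (min_width=7, slack=4)
Line 6: ['milk', 'six'] (min_width=8, slack=3)
Line 7: ['been', 'run'] (min_width=8, slack=3)
Line 8: ['deep', 'stone'] (min_width=10, slack=1)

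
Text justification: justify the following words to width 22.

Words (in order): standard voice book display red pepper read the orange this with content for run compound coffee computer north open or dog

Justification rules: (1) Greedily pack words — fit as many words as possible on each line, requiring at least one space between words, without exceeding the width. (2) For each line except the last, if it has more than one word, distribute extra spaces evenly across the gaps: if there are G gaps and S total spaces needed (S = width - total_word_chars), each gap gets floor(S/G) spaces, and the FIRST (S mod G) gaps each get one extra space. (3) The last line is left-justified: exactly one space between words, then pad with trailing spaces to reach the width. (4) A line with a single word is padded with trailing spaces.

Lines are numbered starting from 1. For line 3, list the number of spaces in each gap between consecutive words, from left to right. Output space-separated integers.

Answer: 2 2 1

Derivation:
Line 1: ['standard', 'voice', 'book'] (min_width=19, slack=3)
Line 2: ['display', 'red', 'pepper'] (min_width=18, slack=4)
Line 3: ['read', 'the', 'orange', 'this'] (min_width=20, slack=2)
Line 4: ['with', 'content', 'for', 'run'] (min_width=20, slack=2)
Line 5: ['compound', 'coffee'] (min_width=15, slack=7)
Line 6: ['computer', 'north', 'open', 'or'] (min_width=22, slack=0)
Line 7: ['dog'] (min_width=3, slack=19)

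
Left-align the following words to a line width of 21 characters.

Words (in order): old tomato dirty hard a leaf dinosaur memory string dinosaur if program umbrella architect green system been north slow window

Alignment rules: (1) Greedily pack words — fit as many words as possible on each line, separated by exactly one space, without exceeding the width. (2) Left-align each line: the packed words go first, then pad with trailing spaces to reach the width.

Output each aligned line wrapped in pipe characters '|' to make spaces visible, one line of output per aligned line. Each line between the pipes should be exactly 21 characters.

Line 1: ['old', 'tomato', 'dirty', 'hard'] (min_width=21, slack=0)
Line 2: ['a', 'leaf', 'dinosaur'] (min_width=15, slack=6)
Line 3: ['memory', 'string'] (min_width=13, slack=8)
Line 4: ['dinosaur', 'if', 'program'] (min_width=19, slack=2)
Line 5: ['umbrella', 'architect'] (min_width=18, slack=3)
Line 6: ['green', 'system', 'been'] (min_width=17, slack=4)
Line 7: ['north', 'slow', 'window'] (min_width=17, slack=4)

Answer: |old tomato dirty hard|
|a leaf dinosaur      |
|memory string        |
|dinosaur if program  |
|umbrella architect   |
|green system been    |
|north slow window    |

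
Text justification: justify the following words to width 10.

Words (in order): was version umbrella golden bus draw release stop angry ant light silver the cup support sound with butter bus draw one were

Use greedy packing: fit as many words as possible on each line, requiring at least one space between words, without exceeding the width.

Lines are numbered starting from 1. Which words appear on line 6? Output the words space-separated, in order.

Answer: release

Derivation:
Line 1: ['was'] (min_width=3, slack=7)
Line 2: ['version'] (min_width=7, slack=3)
Line 3: ['umbrella'] (min_width=8, slack=2)
Line 4: ['golden', 'bus'] (min_width=10, slack=0)
Line 5: ['draw'] (min_width=4, slack=6)
Line 6: ['release'] (min_width=7, slack=3)
Line 7: ['stop', 'angry'] (min_width=10, slack=0)
Line 8: ['ant', 'light'] (min_width=9, slack=1)
Line 9: ['silver', 'the'] (min_width=10, slack=0)
Line 10: ['cup'] (min_width=3, slack=7)
Line 11: ['support'] (min_width=7, slack=3)
Line 12: ['sound', 'with'] (min_width=10, slack=0)
Line 13: ['butter', 'bus'] (min_width=10, slack=0)
Line 14: ['draw', 'one'] (min_width=8, slack=2)
Line 15: ['were'] (min_width=4, slack=6)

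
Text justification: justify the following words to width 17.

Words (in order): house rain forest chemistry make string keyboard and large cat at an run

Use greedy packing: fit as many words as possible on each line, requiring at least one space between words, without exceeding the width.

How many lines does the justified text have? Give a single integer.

Line 1: ['house', 'rain', 'forest'] (min_width=17, slack=0)
Line 2: ['chemistry', 'make'] (min_width=14, slack=3)
Line 3: ['string', 'keyboard'] (min_width=15, slack=2)
Line 4: ['and', 'large', 'cat', 'at'] (min_width=16, slack=1)
Line 5: ['an', 'run'] (min_width=6, slack=11)
Total lines: 5

Answer: 5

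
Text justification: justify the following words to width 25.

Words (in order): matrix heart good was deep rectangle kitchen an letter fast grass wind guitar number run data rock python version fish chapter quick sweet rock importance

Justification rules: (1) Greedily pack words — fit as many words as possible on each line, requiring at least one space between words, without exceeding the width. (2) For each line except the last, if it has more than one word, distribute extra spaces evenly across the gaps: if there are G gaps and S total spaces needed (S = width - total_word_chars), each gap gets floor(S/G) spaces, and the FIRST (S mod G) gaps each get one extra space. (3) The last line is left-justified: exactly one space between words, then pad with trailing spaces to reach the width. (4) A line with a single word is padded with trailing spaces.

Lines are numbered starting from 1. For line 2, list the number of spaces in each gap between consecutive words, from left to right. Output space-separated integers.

Answer: 1 1 1

Derivation:
Line 1: ['matrix', 'heart', 'good', 'was'] (min_width=21, slack=4)
Line 2: ['deep', 'rectangle', 'kitchen', 'an'] (min_width=25, slack=0)
Line 3: ['letter', 'fast', 'grass', 'wind'] (min_width=22, slack=3)
Line 4: ['guitar', 'number', 'run', 'data'] (min_width=22, slack=3)
Line 5: ['rock', 'python', 'version', 'fish'] (min_width=24, slack=1)
Line 6: ['chapter', 'quick', 'sweet', 'rock'] (min_width=24, slack=1)
Line 7: ['importance'] (min_width=10, slack=15)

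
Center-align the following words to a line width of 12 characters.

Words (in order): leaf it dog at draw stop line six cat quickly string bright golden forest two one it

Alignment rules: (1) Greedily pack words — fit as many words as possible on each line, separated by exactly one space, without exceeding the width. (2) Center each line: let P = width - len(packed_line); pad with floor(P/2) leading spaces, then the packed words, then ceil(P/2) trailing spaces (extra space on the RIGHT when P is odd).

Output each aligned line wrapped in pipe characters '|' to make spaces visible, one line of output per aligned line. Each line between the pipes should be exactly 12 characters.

Line 1: ['leaf', 'it', 'dog'] (min_width=11, slack=1)
Line 2: ['at', 'draw', 'stop'] (min_width=12, slack=0)
Line 3: ['line', 'six', 'cat'] (min_width=12, slack=0)
Line 4: ['quickly'] (min_width=7, slack=5)
Line 5: ['string'] (min_width=6, slack=6)
Line 6: ['bright'] (min_width=6, slack=6)
Line 7: ['golden'] (min_width=6, slack=6)
Line 8: ['forest', 'two'] (min_width=10, slack=2)
Line 9: ['one', 'it'] (min_width=6, slack=6)

Answer: |leaf it dog |
|at draw stop|
|line six cat|
|  quickly   |
|   string   |
|   bright   |
|   golden   |
| forest two |
|   one it   |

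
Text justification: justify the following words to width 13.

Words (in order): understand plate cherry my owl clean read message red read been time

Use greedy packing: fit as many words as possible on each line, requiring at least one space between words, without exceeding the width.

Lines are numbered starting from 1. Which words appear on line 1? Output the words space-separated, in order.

Line 1: ['understand'] (min_width=10, slack=3)
Line 2: ['plate', 'cherry'] (min_width=12, slack=1)
Line 3: ['my', 'owl', 'clean'] (min_width=12, slack=1)
Line 4: ['read', 'message'] (min_width=12, slack=1)
Line 5: ['red', 'read', 'been'] (min_width=13, slack=0)
Line 6: ['time'] (min_width=4, slack=9)

Answer: understand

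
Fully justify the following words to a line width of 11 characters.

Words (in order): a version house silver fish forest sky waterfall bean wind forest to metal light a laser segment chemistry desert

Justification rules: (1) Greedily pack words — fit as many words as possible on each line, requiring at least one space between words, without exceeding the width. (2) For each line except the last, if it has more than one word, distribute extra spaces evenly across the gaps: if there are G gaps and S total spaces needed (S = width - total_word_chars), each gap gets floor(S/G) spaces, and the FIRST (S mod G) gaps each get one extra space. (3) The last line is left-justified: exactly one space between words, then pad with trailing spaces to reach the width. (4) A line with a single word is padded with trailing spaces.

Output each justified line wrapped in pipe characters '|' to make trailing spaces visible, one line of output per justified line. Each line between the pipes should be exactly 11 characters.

Line 1: ['a', 'version'] (min_width=9, slack=2)
Line 2: ['house'] (min_width=5, slack=6)
Line 3: ['silver', 'fish'] (min_width=11, slack=0)
Line 4: ['forest', 'sky'] (min_width=10, slack=1)
Line 5: ['waterfall'] (min_width=9, slack=2)
Line 6: ['bean', 'wind'] (min_width=9, slack=2)
Line 7: ['forest', 'to'] (min_width=9, slack=2)
Line 8: ['metal', 'light'] (min_width=11, slack=0)
Line 9: ['a', 'laser'] (min_width=7, slack=4)
Line 10: ['segment'] (min_width=7, slack=4)
Line 11: ['chemistry'] (min_width=9, slack=2)
Line 12: ['desert'] (min_width=6, slack=5)

Answer: |a   version|
|house      |
|silver fish|
|forest  sky|
|waterfall  |
|bean   wind|
|forest   to|
|metal light|
|a     laser|
|segment    |
|chemistry  |
|desert     |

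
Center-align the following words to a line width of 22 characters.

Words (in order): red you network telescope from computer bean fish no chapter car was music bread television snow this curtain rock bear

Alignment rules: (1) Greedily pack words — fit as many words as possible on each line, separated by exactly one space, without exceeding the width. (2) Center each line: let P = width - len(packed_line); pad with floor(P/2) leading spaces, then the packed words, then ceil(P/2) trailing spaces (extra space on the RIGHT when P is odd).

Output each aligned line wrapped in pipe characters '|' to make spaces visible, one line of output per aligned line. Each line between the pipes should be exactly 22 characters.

Answer: |   red you network    |
|    telescope from    |
|computer bean fish no |
|chapter car was music |
|bread television snow |
|this curtain rock bear|

Derivation:
Line 1: ['red', 'you', 'network'] (min_width=15, slack=7)
Line 2: ['telescope', 'from'] (min_width=14, slack=8)
Line 3: ['computer', 'bean', 'fish', 'no'] (min_width=21, slack=1)
Line 4: ['chapter', 'car', 'was', 'music'] (min_width=21, slack=1)
Line 5: ['bread', 'television', 'snow'] (min_width=21, slack=1)
Line 6: ['this', 'curtain', 'rock', 'bear'] (min_width=22, slack=0)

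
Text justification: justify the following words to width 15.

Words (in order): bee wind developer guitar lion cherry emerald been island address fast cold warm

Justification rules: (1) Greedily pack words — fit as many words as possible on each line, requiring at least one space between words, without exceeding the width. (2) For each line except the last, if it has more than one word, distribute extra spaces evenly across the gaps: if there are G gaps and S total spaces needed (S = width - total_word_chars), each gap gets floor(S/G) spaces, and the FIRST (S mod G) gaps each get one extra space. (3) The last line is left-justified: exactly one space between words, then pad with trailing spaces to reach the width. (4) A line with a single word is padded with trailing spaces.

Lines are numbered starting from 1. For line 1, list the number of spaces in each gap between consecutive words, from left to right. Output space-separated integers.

Answer: 8

Derivation:
Line 1: ['bee', 'wind'] (min_width=8, slack=7)
Line 2: ['developer'] (min_width=9, slack=6)
Line 3: ['guitar', 'lion'] (min_width=11, slack=4)
Line 4: ['cherry', 'emerald'] (min_width=14, slack=1)
Line 5: ['been', 'island'] (min_width=11, slack=4)
Line 6: ['address', 'fast'] (min_width=12, slack=3)
Line 7: ['cold', 'warm'] (min_width=9, slack=6)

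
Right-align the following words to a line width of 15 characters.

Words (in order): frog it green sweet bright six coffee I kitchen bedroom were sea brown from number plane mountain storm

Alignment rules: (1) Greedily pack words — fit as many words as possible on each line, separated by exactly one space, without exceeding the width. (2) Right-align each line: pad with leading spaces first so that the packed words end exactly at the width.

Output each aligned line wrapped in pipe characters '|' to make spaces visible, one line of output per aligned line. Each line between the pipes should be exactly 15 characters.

Answer: |  frog it green|
|   sweet bright|
|   six coffee I|
|kitchen bedroom|
| were sea brown|
|    from number|
| plane mountain|
|          storm|

Derivation:
Line 1: ['frog', 'it', 'green'] (min_width=13, slack=2)
Line 2: ['sweet', 'bright'] (min_width=12, slack=3)
Line 3: ['six', 'coffee', 'I'] (min_width=12, slack=3)
Line 4: ['kitchen', 'bedroom'] (min_width=15, slack=0)
Line 5: ['were', 'sea', 'brown'] (min_width=14, slack=1)
Line 6: ['from', 'number'] (min_width=11, slack=4)
Line 7: ['plane', 'mountain'] (min_width=14, slack=1)
Line 8: ['storm'] (min_width=5, slack=10)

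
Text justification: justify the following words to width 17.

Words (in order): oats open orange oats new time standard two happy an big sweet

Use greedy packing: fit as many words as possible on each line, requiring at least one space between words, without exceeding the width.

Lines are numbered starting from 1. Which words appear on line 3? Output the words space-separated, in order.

Answer: standard two

Derivation:
Line 1: ['oats', 'open', 'orange'] (min_width=16, slack=1)
Line 2: ['oats', 'new', 'time'] (min_width=13, slack=4)
Line 3: ['standard', 'two'] (min_width=12, slack=5)
Line 4: ['happy', 'an', 'big'] (min_width=12, slack=5)
Line 5: ['sweet'] (min_width=5, slack=12)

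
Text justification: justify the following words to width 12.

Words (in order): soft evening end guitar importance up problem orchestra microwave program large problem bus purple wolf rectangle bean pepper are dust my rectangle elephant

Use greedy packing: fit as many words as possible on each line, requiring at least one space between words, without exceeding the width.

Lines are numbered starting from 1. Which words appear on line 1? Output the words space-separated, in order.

Line 1: ['soft', 'evening'] (min_width=12, slack=0)
Line 2: ['end', 'guitar'] (min_width=10, slack=2)
Line 3: ['importance'] (min_width=10, slack=2)
Line 4: ['up', 'problem'] (min_width=10, slack=2)
Line 5: ['orchestra'] (min_width=9, slack=3)
Line 6: ['microwave'] (min_width=9, slack=3)
Line 7: ['program'] (min_width=7, slack=5)
Line 8: ['large'] (min_width=5, slack=7)
Line 9: ['problem', 'bus'] (min_width=11, slack=1)
Line 10: ['purple', 'wolf'] (min_width=11, slack=1)
Line 11: ['rectangle'] (min_width=9, slack=3)
Line 12: ['bean', 'pepper'] (min_width=11, slack=1)
Line 13: ['are', 'dust', 'my'] (min_width=11, slack=1)
Line 14: ['rectangle'] (min_width=9, slack=3)
Line 15: ['elephant'] (min_width=8, slack=4)

Answer: soft evening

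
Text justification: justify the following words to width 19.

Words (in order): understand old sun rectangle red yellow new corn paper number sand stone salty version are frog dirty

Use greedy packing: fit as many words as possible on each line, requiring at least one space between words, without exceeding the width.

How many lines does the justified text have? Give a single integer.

Line 1: ['understand', 'old', 'sun'] (min_width=18, slack=1)
Line 2: ['rectangle', 'red'] (min_width=13, slack=6)
Line 3: ['yellow', 'new', 'corn'] (min_width=15, slack=4)
Line 4: ['paper', 'number', 'sand'] (min_width=17, slack=2)
Line 5: ['stone', 'salty', 'version'] (min_width=19, slack=0)
Line 6: ['are', 'frog', 'dirty'] (min_width=14, slack=5)
Total lines: 6

Answer: 6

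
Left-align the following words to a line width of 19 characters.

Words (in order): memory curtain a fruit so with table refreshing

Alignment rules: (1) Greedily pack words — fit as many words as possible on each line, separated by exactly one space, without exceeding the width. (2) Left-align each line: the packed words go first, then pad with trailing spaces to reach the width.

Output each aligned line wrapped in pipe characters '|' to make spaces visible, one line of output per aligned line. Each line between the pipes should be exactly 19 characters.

Answer: |memory curtain a   |
|fruit so with table|
|refreshing         |

Derivation:
Line 1: ['memory', 'curtain', 'a'] (min_width=16, slack=3)
Line 2: ['fruit', 'so', 'with', 'table'] (min_width=19, slack=0)
Line 3: ['refreshing'] (min_width=10, slack=9)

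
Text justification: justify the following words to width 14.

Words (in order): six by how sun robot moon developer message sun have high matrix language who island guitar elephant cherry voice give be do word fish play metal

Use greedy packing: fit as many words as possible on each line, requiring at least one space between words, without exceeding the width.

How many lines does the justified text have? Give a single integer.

Answer: 13

Derivation:
Line 1: ['six', 'by', 'how', 'sun'] (min_width=14, slack=0)
Line 2: ['robot', 'moon'] (min_width=10, slack=4)
Line 3: ['developer'] (min_width=9, slack=5)
Line 4: ['message', 'sun'] (min_width=11, slack=3)
Line 5: ['have', 'high'] (min_width=9, slack=5)
Line 6: ['matrix'] (min_width=6, slack=8)
Line 7: ['language', 'who'] (min_width=12, slack=2)
Line 8: ['island', 'guitar'] (min_width=13, slack=1)
Line 9: ['elephant'] (min_width=8, slack=6)
Line 10: ['cherry', 'voice'] (min_width=12, slack=2)
Line 11: ['give', 'be', 'do'] (min_width=10, slack=4)
Line 12: ['word', 'fish', 'play'] (min_width=14, slack=0)
Line 13: ['metal'] (min_width=5, slack=9)
Total lines: 13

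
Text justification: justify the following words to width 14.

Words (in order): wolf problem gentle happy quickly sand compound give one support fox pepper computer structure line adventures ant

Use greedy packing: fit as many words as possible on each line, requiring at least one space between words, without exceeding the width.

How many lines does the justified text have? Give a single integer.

Line 1: ['wolf', 'problem'] (min_width=12, slack=2)
Line 2: ['gentle', 'happy'] (min_width=12, slack=2)
Line 3: ['quickly', 'sand'] (min_width=12, slack=2)
Line 4: ['compound', 'give'] (min_width=13, slack=1)
Line 5: ['one', 'support'] (min_width=11, slack=3)
Line 6: ['fox', 'pepper'] (min_width=10, slack=4)
Line 7: ['computer'] (min_width=8, slack=6)
Line 8: ['structure', 'line'] (min_width=14, slack=0)
Line 9: ['adventures', 'ant'] (min_width=14, slack=0)
Total lines: 9

Answer: 9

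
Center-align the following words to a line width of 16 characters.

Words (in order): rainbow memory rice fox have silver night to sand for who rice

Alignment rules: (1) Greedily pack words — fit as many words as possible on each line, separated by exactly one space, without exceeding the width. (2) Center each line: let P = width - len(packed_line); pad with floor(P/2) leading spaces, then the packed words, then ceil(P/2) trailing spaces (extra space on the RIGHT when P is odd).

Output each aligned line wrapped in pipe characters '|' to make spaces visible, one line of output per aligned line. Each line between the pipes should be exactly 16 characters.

Answer: | rainbow memory |
| rice fox have  |
|silver night to |
|  sand for who  |
|      rice      |

Derivation:
Line 1: ['rainbow', 'memory'] (min_width=14, slack=2)
Line 2: ['rice', 'fox', 'have'] (min_width=13, slack=3)
Line 3: ['silver', 'night', 'to'] (min_width=15, slack=1)
Line 4: ['sand', 'for', 'who'] (min_width=12, slack=4)
Line 5: ['rice'] (min_width=4, slack=12)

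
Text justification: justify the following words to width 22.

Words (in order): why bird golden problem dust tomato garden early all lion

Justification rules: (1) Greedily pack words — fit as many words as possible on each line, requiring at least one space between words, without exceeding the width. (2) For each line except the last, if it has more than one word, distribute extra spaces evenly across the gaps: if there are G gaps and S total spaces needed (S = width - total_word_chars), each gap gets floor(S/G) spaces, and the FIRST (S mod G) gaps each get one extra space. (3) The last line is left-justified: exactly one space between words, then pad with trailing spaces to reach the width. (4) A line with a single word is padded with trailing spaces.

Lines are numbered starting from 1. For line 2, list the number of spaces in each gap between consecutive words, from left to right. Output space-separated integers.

Line 1: ['why', 'bird', 'golden'] (min_width=15, slack=7)
Line 2: ['problem', 'dust', 'tomato'] (min_width=19, slack=3)
Line 3: ['garden', 'early', 'all', 'lion'] (min_width=21, slack=1)

Answer: 3 2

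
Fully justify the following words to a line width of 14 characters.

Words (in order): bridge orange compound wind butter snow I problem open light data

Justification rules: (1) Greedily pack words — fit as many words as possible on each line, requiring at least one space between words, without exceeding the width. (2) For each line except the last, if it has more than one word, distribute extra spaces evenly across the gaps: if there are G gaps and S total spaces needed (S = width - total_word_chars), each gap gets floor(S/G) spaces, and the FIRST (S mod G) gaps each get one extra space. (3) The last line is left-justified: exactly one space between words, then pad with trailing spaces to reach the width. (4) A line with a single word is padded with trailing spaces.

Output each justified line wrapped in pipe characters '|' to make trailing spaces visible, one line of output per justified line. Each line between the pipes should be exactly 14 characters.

Answer: |bridge  orange|
|compound  wind|
|butter  snow I|
|problem   open|
|light data    |

Derivation:
Line 1: ['bridge', 'orange'] (min_width=13, slack=1)
Line 2: ['compound', 'wind'] (min_width=13, slack=1)
Line 3: ['butter', 'snow', 'I'] (min_width=13, slack=1)
Line 4: ['problem', 'open'] (min_width=12, slack=2)
Line 5: ['light', 'data'] (min_width=10, slack=4)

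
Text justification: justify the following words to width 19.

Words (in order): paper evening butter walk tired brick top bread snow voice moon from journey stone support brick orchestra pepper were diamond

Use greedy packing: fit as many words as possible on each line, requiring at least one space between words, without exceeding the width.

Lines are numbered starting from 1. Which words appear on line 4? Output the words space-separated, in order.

Answer: snow voice moon

Derivation:
Line 1: ['paper', 'evening'] (min_width=13, slack=6)
Line 2: ['butter', 'walk', 'tired'] (min_width=17, slack=2)
Line 3: ['brick', 'top', 'bread'] (min_width=15, slack=4)
Line 4: ['snow', 'voice', 'moon'] (min_width=15, slack=4)
Line 5: ['from', 'journey', 'stone'] (min_width=18, slack=1)
Line 6: ['support', 'brick'] (min_width=13, slack=6)
Line 7: ['orchestra', 'pepper'] (min_width=16, slack=3)
Line 8: ['were', 'diamond'] (min_width=12, slack=7)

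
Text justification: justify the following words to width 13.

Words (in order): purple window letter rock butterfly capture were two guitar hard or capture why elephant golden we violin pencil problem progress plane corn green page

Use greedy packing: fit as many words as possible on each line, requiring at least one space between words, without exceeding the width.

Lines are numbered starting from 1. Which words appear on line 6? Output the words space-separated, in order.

Line 1: ['purple', 'window'] (min_width=13, slack=0)
Line 2: ['letter', 'rock'] (min_width=11, slack=2)
Line 3: ['butterfly'] (min_width=9, slack=4)
Line 4: ['capture', 'were'] (min_width=12, slack=1)
Line 5: ['two', 'guitar'] (min_width=10, slack=3)
Line 6: ['hard', 'or'] (min_width=7, slack=6)
Line 7: ['capture', 'why'] (min_width=11, slack=2)
Line 8: ['elephant'] (min_width=8, slack=5)
Line 9: ['golden', 'we'] (min_width=9, slack=4)
Line 10: ['violin', 'pencil'] (min_width=13, slack=0)
Line 11: ['problem'] (min_width=7, slack=6)
Line 12: ['progress'] (min_width=8, slack=5)
Line 13: ['plane', 'corn'] (min_width=10, slack=3)
Line 14: ['green', 'page'] (min_width=10, slack=3)

Answer: hard or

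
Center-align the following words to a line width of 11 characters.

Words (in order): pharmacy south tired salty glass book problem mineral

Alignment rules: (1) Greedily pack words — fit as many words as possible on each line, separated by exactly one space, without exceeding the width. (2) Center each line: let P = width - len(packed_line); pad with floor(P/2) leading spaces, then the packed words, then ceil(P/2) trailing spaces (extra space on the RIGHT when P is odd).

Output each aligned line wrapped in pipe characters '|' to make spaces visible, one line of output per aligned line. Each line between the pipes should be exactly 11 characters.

Line 1: ['pharmacy'] (min_width=8, slack=3)
Line 2: ['south', 'tired'] (min_width=11, slack=0)
Line 3: ['salty', 'glass'] (min_width=11, slack=0)
Line 4: ['book'] (min_width=4, slack=7)
Line 5: ['problem'] (min_width=7, slack=4)
Line 6: ['mineral'] (min_width=7, slack=4)

Answer: | pharmacy  |
|south tired|
|salty glass|
|   book    |
|  problem  |
|  mineral  |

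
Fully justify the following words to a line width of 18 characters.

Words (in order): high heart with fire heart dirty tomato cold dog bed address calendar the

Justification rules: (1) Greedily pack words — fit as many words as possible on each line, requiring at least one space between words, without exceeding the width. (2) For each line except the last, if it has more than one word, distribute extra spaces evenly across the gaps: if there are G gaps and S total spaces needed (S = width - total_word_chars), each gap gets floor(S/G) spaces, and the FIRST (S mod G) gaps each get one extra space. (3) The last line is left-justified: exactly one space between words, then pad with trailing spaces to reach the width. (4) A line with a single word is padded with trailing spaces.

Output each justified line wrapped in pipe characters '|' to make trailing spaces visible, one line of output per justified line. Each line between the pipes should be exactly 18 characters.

Answer: |high   heart  with|
|fire  heart  dirty|
|tomato   cold  dog|
|bed        address|
|calendar the      |

Derivation:
Line 1: ['high', 'heart', 'with'] (min_width=15, slack=3)
Line 2: ['fire', 'heart', 'dirty'] (min_width=16, slack=2)
Line 3: ['tomato', 'cold', 'dog'] (min_width=15, slack=3)
Line 4: ['bed', 'address'] (min_width=11, slack=7)
Line 5: ['calendar', 'the'] (min_width=12, slack=6)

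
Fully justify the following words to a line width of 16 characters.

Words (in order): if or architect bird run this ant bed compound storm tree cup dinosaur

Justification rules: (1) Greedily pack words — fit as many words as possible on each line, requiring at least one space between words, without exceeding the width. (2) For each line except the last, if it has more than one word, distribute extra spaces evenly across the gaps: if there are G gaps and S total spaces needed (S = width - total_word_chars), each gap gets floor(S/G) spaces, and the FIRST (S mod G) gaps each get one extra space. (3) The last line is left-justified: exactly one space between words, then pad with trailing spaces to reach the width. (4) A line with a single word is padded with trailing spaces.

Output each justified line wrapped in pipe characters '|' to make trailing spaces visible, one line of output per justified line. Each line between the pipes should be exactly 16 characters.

Answer: |if  or architect|
|bird   run  this|
|ant bed compound|
|storm  tree  cup|
|dinosaur        |

Derivation:
Line 1: ['if', 'or', 'architect'] (min_width=15, slack=1)
Line 2: ['bird', 'run', 'this'] (min_width=13, slack=3)
Line 3: ['ant', 'bed', 'compound'] (min_width=16, slack=0)
Line 4: ['storm', 'tree', 'cup'] (min_width=14, slack=2)
Line 5: ['dinosaur'] (min_width=8, slack=8)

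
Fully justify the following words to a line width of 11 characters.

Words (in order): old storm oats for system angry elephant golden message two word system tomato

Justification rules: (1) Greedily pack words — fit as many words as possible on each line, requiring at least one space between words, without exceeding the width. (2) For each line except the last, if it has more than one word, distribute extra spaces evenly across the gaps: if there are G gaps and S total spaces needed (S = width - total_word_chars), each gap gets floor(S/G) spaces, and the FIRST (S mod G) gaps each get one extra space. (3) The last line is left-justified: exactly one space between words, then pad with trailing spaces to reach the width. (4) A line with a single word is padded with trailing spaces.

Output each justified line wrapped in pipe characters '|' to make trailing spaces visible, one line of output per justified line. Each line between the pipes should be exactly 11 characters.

Line 1: ['old', 'storm'] (min_width=9, slack=2)
Line 2: ['oats', 'for'] (min_width=8, slack=3)
Line 3: ['system'] (min_width=6, slack=5)
Line 4: ['angry'] (min_width=5, slack=6)
Line 5: ['elephant'] (min_width=8, slack=3)
Line 6: ['golden'] (min_width=6, slack=5)
Line 7: ['message', 'two'] (min_width=11, slack=0)
Line 8: ['word', 'system'] (min_width=11, slack=0)
Line 9: ['tomato'] (min_width=6, slack=5)

Answer: |old   storm|
|oats    for|
|system     |
|angry      |
|elephant   |
|golden     |
|message two|
|word system|
|tomato     |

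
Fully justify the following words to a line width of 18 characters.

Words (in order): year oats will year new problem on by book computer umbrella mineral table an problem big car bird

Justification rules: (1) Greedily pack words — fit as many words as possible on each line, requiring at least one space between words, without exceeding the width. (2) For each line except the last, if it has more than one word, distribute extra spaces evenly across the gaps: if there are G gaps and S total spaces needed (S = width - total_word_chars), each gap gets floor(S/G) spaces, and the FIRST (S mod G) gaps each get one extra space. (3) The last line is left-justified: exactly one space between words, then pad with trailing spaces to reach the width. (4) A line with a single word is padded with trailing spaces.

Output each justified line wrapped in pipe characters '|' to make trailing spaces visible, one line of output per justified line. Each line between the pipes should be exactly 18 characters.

Line 1: ['year', 'oats', 'will'] (min_width=14, slack=4)
Line 2: ['year', 'new', 'problem'] (min_width=16, slack=2)
Line 3: ['on', 'by', 'book'] (min_width=10, slack=8)
Line 4: ['computer', 'umbrella'] (min_width=17, slack=1)
Line 5: ['mineral', 'table', 'an'] (min_width=16, slack=2)
Line 6: ['problem', 'big', 'car'] (min_width=15, slack=3)
Line 7: ['bird'] (min_width=4, slack=14)

Answer: |year   oats   will|
|year  new  problem|
|on     by     book|
|computer  umbrella|
|mineral  table  an|
|problem   big  car|
|bird              |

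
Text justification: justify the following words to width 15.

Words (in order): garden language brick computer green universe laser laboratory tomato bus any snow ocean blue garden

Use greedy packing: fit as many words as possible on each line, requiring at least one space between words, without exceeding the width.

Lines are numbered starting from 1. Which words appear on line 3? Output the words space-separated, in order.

Line 1: ['garden', 'language'] (min_width=15, slack=0)
Line 2: ['brick', 'computer'] (min_width=14, slack=1)
Line 3: ['green', 'universe'] (min_width=14, slack=1)
Line 4: ['laser'] (min_width=5, slack=10)
Line 5: ['laboratory'] (min_width=10, slack=5)
Line 6: ['tomato', 'bus', 'any'] (min_width=14, slack=1)
Line 7: ['snow', 'ocean', 'blue'] (min_width=15, slack=0)
Line 8: ['garden'] (min_width=6, slack=9)

Answer: green universe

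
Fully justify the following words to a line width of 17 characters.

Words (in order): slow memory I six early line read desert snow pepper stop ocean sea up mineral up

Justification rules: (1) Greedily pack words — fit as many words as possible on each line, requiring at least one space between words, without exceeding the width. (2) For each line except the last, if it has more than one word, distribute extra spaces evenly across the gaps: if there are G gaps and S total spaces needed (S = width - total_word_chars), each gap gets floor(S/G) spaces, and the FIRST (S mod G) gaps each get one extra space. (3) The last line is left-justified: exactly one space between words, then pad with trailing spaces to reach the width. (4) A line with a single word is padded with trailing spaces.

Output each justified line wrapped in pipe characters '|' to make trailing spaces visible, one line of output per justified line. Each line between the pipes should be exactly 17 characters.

Answer: |slow memory I six|
|early  line  read|
|desert       snow|
|pepper stop ocean|
|sea up mineral up|

Derivation:
Line 1: ['slow', 'memory', 'I', 'six'] (min_width=17, slack=0)
Line 2: ['early', 'line', 'read'] (min_width=15, slack=2)
Line 3: ['desert', 'snow'] (min_width=11, slack=6)
Line 4: ['pepper', 'stop', 'ocean'] (min_width=17, slack=0)
Line 5: ['sea', 'up', 'mineral', 'up'] (min_width=17, slack=0)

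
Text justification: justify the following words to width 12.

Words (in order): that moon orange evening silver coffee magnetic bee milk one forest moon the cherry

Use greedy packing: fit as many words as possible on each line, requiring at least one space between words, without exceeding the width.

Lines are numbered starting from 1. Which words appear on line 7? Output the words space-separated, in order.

Answer: milk one

Derivation:
Line 1: ['that', 'moon'] (min_width=9, slack=3)
Line 2: ['orange'] (min_width=6, slack=6)
Line 3: ['evening'] (min_width=7, slack=5)
Line 4: ['silver'] (min_width=6, slack=6)
Line 5: ['coffee'] (min_width=6, slack=6)
Line 6: ['magnetic', 'bee'] (min_width=12, slack=0)
Line 7: ['milk', 'one'] (min_width=8, slack=4)
Line 8: ['forest', 'moon'] (min_width=11, slack=1)
Line 9: ['the', 'cherry'] (min_width=10, slack=2)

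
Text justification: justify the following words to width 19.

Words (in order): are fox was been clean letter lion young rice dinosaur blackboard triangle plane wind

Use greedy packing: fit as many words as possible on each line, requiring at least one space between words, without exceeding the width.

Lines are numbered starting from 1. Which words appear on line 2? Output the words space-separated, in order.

Line 1: ['are', 'fox', 'was', 'been'] (min_width=16, slack=3)
Line 2: ['clean', 'letter', 'lion'] (min_width=17, slack=2)
Line 3: ['young', 'rice', 'dinosaur'] (min_width=19, slack=0)
Line 4: ['blackboard', 'triangle'] (min_width=19, slack=0)
Line 5: ['plane', 'wind'] (min_width=10, slack=9)

Answer: clean letter lion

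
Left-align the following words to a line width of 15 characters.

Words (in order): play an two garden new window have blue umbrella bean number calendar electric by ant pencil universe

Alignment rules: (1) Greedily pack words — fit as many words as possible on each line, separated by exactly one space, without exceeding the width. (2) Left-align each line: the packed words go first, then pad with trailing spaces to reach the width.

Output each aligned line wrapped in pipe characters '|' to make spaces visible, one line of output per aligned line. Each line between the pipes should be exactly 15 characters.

Answer: |play an two    |
|garden new     |
|window have    |
|blue umbrella  |
|bean number    |
|calendar       |
|electric by ant|
|pencil universe|

Derivation:
Line 1: ['play', 'an', 'two'] (min_width=11, slack=4)
Line 2: ['garden', 'new'] (min_width=10, slack=5)
Line 3: ['window', 'have'] (min_width=11, slack=4)
Line 4: ['blue', 'umbrella'] (min_width=13, slack=2)
Line 5: ['bean', 'number'] (min_width=11, slack=4)
Line 6: ['calendar'] (min_width=8, slack=7)
Line 7: ['electric', 'by', 'ant'] (min_width=15, slack=0)
Line 8: ['pencil', 'universe'] (min_width=15, slack=0)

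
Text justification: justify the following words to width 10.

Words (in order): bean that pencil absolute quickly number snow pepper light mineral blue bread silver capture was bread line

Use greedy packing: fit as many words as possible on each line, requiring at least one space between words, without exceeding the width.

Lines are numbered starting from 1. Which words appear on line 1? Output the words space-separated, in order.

Answer: bean that

Derivation:
Line 1: ['bean', 'that'] (min_width=9, slack=1)
Line 2: ['pencil'] (min_width=6, slack=4)
Line 3: ['absolute'] (min_width=8, slack=2)
Line 4: ['quickly'] (min_width=7, slack=3)
Line 5: ['number'] (min_width=6, slack=4)
Line 6: ['snow'] (min_width=4, slack=6)
Line 7: ['pepper'] (min_width=6, slack=4)
Line 8: ['light'] (min_width=5, slack=5)
Line 9: ['mineral'] (min_width=7, slack=3)
Line 10: ['blue', 'bread'] (min_width=10, slack=0)
Line 11: ['silver'] (min_width=6, slack=4)
Line 12: ['capture'] (min_width=7, slack=3)
Line 13: ['was', 'bread'] (min_width=9, slack=1)
Line 14: ['line'] (min_width=4, slack=6)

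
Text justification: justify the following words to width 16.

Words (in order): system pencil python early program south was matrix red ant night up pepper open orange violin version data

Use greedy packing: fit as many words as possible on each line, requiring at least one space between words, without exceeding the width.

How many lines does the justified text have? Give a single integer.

Line 1: ['system', 'pencil'] (min_width=13, slack=3)
Line 2: ['python', 'early'] (min_width=12, slack=4)
Line 3: ['program', 'south'] (min_width=13, slack=3)
Line 4: ['was', 'matrix', 'red'] (min_width=14, slack=2)
Line 5: ['ant', 'night', 'up'] (min_width=12, slack=4)
Line 6: ['pepper', 'open'] (min_width=11, slack=5)
Line 7: ['orange', 'violin'] (min_width=13, slack=3)
Line 8: ['version', 'data'] (min_width=12, slack=4)
Total lines: 8

Answer: 8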